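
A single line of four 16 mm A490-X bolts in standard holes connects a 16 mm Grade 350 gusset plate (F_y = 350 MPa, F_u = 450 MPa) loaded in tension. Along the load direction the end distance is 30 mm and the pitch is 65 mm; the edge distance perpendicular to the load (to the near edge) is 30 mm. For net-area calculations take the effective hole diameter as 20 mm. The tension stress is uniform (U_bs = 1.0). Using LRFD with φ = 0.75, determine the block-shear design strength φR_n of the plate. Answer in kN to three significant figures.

610 kN

Shear plane L_v = 30 + 3·65 = 225 mm; A_gv = 225 × 16 = 3600 mm².
A_nv = (225 − 3.5·20) × 16 = 2480 mm².
A_nt = (30 − 0.5·20) × 16 = 320 mm².
0.6 F_u A_nv = 669.6 kN; 0.6 F_y A_gv = 756 kN → shear rupture governs the shear term.
R_n = 669.6 + 1.0 × 450 × 320 / 1000 = 813.6 kN.
Design strength φR_n = 0.75 × 813.6 = 610 kN.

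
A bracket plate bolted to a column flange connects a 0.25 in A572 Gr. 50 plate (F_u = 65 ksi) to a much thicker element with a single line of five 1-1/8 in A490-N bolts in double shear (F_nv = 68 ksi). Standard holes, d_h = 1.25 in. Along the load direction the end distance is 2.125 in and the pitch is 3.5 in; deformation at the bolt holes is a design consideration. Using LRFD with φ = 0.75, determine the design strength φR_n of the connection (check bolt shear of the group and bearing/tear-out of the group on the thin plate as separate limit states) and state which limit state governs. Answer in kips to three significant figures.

Bolt shear: A_b = π·1.125²/4 = 0.994 in²; R_n = 68 × 0.994 × 5 × 2 = 675.9 kips → 0.75 × 675.9 = 507 kips.
Bearing (1.2 l_c t F_u ≤ 2.4 d t F_u): upper limit = 2.4·1.125·0.25·65 = 43.87 kips.
  Edge l_c = 2.125 − 1.25/2 = 1.5 → r_n = 29.25 kips; interior l_c = 3.5 − 1.25 = 2.25 → r_n = 43.87 kips.
  R_n,bearing = 1·29.25 + 4·43.87 = 204.7 kips → 0.75 × 204.7 = 154 kips.
Bearing governs: 154 kips.

154 kips (bearing governs)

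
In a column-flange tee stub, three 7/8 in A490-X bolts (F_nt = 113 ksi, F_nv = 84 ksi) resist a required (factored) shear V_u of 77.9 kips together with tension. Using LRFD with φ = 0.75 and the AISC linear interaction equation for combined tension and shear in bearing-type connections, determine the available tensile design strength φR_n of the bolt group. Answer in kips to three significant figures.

94 kips

A_b = π·0.875²/4 = 0.6013 in²; f_rv = 77.9 / (3 × 0.6013) = 43.18 ksi.
F'_nt = 1.3 F_nt − (F_nt / φF_nv) f_rv = 1.3·113 − (113/(0.75·84))·43.18 = 69.45 ksi, capped at F_nt → F'_nt = 69.45 ksi.
R_n = F'_nt · A_b · n = 69.45 × 0.6013 × 3 = 125.3 kips.
Design strength φR_n = 0.75 × 125.3 = 94 kips.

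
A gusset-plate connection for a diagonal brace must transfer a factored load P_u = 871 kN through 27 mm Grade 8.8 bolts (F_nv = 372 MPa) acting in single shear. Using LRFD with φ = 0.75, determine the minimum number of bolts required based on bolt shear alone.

6 bolts

A_b = π·27²/4 = 572.6 mm².
Per-bolt design strength φR_n = 0.75 × 372 × 572.6 × 1 / 1000 = 159.7 kN.
n ≥ 871 / 159.7 = 5.453 → use 6 bolts.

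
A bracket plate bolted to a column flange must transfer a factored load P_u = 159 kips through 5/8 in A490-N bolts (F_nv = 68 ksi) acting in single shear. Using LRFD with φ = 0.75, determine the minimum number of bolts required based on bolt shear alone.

11 bolts

A_b = π·0.625²/4 = 0.3068 in².
Per-bolt design strength φR_n = 0.75 × 68 × 0.3068 × 1 = 15.65 kips.
n ≥ 159 / 15.65 = 10.16 → use 11 bolts.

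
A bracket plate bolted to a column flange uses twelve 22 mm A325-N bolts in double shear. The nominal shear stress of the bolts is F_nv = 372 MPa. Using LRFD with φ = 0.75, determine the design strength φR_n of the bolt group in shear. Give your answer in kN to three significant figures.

2550 kN

A_b = π × 22² / 4 = 380.1 mm².
R_n = F_nv · A_b · n · n_s = 372 × 380.1 × 12 × 2 / 1000 = 3394 kN.
Design strength φR_n = 0.75 × 3394 = 2550 kN.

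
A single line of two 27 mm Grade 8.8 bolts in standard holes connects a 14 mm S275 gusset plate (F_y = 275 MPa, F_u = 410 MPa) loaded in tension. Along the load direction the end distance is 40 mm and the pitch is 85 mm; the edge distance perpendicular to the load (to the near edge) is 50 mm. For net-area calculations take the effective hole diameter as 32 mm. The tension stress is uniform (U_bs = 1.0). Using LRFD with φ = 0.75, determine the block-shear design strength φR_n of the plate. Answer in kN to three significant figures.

Shear plane L_v = 40 + 1·85 = 125 mm; A_gv = 125 × 14 = 1750 mm².
A_nv = (125 − 1.5·32) × 14 = 1078 mm².
A_nt = (50 − 0.5·32) × 14 = 476 mm².
0.6 F_u A_nv = 265.2 kN; 0.6 F_y A_gv = 288.8 kN → shear rupture governs the shear term.
R_n = 265.2 + 1.0 × 410 × 476 / 1000 = 460.3 kN.
Design strength φR_n = 0.75 × 460.3 = 345 kN.

345 kN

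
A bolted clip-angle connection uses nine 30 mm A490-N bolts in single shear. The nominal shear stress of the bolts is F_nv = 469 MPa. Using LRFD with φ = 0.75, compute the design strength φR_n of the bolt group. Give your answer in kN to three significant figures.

A_b = π × 30² / 4 = 706.9 mm².
R_n = F_nv · A_b · n · n_s = 469 × 706.9 × 9 × 1 / 1000 = 2984 kN.
Design strength φR_n = 0.75 × 2984 = 2240 kN.

2240 kN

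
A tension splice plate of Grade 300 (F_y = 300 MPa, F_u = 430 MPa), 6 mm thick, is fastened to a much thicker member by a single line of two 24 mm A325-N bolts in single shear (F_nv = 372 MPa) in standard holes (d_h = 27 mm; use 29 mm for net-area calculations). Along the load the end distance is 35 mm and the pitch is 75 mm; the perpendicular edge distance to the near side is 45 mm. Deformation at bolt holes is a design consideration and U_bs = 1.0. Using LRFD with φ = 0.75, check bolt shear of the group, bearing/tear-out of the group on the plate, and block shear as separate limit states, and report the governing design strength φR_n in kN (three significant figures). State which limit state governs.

136 kN (block shear governs)

Bolt shear: A_b = π·24²/4 = 452.4 mm²; R_n = 372 × 452.4 × 2 × 1 / 1000 = 336.6 kN → 0.75 × 336.6 = 252 kN.
Bearing: edge l_c = 21.5, r_n = 66.56 kN; interior l_c = 48, r_n = 148.6 kN; R_n = 66.56 + 1·148.6 = 215.2 kN → 161 kN.
Block shear: A_gv = 660, A_nv = 399, A_nt = 183 mm²; R_n = min(0.6F_uA_nv, 0.6F_yA_gv) + U_bs·F_u·A_nt = 181.6 kN → 136 kN.
Block shear governs: 136 kN.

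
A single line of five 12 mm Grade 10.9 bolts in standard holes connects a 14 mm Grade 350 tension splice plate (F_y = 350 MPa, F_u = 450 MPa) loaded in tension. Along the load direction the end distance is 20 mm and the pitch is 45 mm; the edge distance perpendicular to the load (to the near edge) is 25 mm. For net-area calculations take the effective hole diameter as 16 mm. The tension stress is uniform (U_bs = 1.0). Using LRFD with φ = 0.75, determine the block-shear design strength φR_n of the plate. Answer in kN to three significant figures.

443 kN

Shear plane L_v = 20 + 4·45 = 200 mm; A_gv = 200 × 14 = 2800 mm².
A_nv = (200 − 4.5·16) × 14 = 1792 mm².
A_nt = (25 − 0.5·16) × 14 = 238 mm².
0.6 F_u A_nv = 483.8 kN; 0.6 F_y A_gv = 588 kN → shear rupture governs the shear term.
R_n = 483.8 + 1.0 × 450 × 238 / 1000 = 590.9 kN.
Design strength φR_n = 0.75 × 590.9 = 443 kN.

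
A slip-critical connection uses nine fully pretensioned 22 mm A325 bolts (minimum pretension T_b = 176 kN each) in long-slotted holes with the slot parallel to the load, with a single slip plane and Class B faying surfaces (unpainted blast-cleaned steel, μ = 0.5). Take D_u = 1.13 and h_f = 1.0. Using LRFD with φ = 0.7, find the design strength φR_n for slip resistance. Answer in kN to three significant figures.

R_n = μ · D_u · h_f · T_b · n_s · n_b = 0.5 × 1.13 × 1.0 × 176 × 1 × 9 = 895 kN.
Design strength φR_n = 0.7 × 895 = 626 kN.

626 kN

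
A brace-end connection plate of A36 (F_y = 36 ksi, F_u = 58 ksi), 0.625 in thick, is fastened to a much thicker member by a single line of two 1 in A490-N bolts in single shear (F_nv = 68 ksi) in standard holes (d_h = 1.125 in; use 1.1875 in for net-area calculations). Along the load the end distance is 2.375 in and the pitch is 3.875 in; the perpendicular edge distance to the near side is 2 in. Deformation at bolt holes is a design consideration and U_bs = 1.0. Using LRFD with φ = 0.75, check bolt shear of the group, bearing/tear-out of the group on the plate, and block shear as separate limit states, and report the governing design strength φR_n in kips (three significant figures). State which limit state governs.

Bolt shear: A_b = π·1²/4 = 0.7854 in²; R_n = 68 × 0.7854 × 2 × 1 = 106.8 kips → 0.75 × 106.8 = 80.1 kips.
Bearing: edge l_c = 1.812, r_n = 78.84 kips; interior l_c = 2.75, r_n = 87 kips; R_n = 78.84 + 1·87 = 165.8 kips → 124 kips.
Block shear: A_gv = 3.906, A_nv = 2.793, A_nt = 0.8789 in²; R_n = min(0.6F_uA_nv, 0.6F_yA_gv) + U_bs·F_u·A_nt = 135.4 kips → 102 kips.
Bolt shear governs: 80.1 kips.

80.1 kips (bolt shear governs)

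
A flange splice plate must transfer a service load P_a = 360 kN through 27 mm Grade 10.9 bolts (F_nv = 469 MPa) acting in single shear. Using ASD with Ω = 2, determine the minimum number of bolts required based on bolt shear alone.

3 bolts

A_b = π·27²/4 = 572.6 mm².
Per-bolt allowable strength R_n/Ω = 469 × 572.6 × 1 / 1000 / 2 = 134.3 kN.
n ≥ 360 / 134.3 = 2.681 → use 3 bolts.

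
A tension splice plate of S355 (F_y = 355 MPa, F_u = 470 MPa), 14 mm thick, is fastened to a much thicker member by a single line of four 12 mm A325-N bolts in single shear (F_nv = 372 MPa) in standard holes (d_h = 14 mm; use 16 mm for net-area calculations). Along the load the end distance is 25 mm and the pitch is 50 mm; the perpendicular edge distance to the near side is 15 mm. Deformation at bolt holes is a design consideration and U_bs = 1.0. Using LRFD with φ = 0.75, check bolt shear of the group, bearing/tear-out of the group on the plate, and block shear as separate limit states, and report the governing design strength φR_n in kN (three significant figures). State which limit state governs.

126 kN (bolt shear governs)

Bolt shear: A_b = π·12²/4 = 113.1 mm²; R_n = 372 × 113.1 × 4 × 1 / 1000 = 168.3 kN → 0.75 × 168.3 = 126 kN.
Bearing: edge l_c = 18, r_n = 142.1 kN; interior l_c = 36, r_n = 189.5 kN; R_n = 142.1 + 3·189.5 = 710.6 kN → 533 kN.
Block shear: A_gv = 2450, A_nv = 1666, A_nt = 98 mm²; R_n = min(0.6F_uA_nv, 0.6F_yA_gv) + U_bs·F_u·A_nt = 515.9 kN → 387 kN.
Bolt shear governs: 126 kN.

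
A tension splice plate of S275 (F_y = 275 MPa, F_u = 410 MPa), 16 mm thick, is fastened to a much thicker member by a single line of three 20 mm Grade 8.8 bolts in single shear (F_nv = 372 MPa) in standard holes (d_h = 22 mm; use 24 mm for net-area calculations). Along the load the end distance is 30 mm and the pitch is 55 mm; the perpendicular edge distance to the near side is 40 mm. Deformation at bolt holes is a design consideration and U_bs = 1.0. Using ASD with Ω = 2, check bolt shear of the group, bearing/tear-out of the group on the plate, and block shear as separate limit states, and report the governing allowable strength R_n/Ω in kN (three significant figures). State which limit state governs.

Bolt shear: A_b = π·20²/4 = 314.2 mm²; R_n = 372 × 314.2 × 3 × 1 / 1000 = 350.6 kN → 350.6 / 2 = 175 kN.
Bearing: edge l_c = 19, r_n = 149.6 kN; interior l_c = 33, r_n = 259.8 kN; R_n = 149.6 + 2·259.8 = 669.1 kN → 335 kN.
Block shear: A_gv = 2240, A_nv = 1280, A_nt = 448 mm²; R_n = min(0.6F_uA_nv, 0.6F_yA_gv) + U_bs·F_u·A_nt = 498.6 kN → 249 kN.
Bolt shear governs: 175 kN.

175 kN (bolt shear governs)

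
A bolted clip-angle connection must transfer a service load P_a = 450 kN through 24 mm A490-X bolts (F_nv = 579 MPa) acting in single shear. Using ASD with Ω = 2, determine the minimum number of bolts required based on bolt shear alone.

A_b = π·24²/4 = 452.4 mm².
Per-bolt allowable strength R_n/Ω = 579 × 452.4 × 1 / 1000 / 2 = 131 kN.
n ≥ 450 / 131 = 3.436 → use 4 bolts.

4 bolts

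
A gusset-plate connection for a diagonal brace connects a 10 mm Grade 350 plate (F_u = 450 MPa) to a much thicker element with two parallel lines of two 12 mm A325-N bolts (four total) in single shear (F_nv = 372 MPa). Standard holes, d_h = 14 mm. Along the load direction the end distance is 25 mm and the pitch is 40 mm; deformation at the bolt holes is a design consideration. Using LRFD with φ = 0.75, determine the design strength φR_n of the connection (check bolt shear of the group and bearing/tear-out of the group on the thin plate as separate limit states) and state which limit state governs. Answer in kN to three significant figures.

Bolt shear: A_b = π·12²/4 = 113.1 mm²; R_n = 372 × 113.1 × 4 × 1 / 1000 = 168.3 kN → 0.75 × 168.3 = 126 kN.
Bearing (1.2 l_c t F_u ≤ 2.4 d t F_u): upper limit = 2.4·12·10·450 / 1000 = 129.6 kN.
  Edge l_c = 25 − 14/2 = 18 → r_n = 97.2 kN; interior l_c = 40 − 14 = 26 → r_n = 129.6 kN.
  R_n,bearing = 2·97.2 + 2·129.6 = 453.6 kN → 0.75 × 453.6 = 340 kN.
Bolt shear governs: 126 kN.

126 kN (bolt shear governs)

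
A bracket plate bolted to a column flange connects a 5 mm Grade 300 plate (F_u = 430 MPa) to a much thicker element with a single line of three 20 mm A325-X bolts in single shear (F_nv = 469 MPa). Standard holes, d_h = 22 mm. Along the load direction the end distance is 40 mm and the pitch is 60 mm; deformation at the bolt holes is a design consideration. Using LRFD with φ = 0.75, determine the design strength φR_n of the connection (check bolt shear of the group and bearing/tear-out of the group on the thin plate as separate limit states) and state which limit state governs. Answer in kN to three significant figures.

203 kN (bearing governs)

Bolt shear: A_b = π·20²/4 = 314.2 mm²; R_n = 469 × 314.2 × 3 × 1 / 1000 = 442 kN → 0.75 × 442 = 332 kN.
Bearing (1.2 l_c t F_u ≤ 2.4 d t F_u): upper limit = 2.4·20·5·430 / 1000 = 103.2 kN.
  Edge l_c = 40 − 22/2 = 29 → r_n = 74.82 kN; interior l_c = 60 − 22 = 38 → r_n = 98.04 kN.
  R_n,bearing = 1·74.82 + 2·98.04 = 270.9 kN → 0.75 × 270.9 = 203 kN.
Bearing governs: 203 kN.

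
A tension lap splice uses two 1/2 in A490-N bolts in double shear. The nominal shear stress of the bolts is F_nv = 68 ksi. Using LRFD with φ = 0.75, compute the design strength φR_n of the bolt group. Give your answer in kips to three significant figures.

A_b = π × 0.5² / 4 = 0.1963 in².
R_n = F_nv · A_b · n · n_s = 68 × 0.1963 × 2 × 2 = 53.41 kips.
Design strength φR_n = 0.75 × 53.41 = 40.1 kips.

40.1 kips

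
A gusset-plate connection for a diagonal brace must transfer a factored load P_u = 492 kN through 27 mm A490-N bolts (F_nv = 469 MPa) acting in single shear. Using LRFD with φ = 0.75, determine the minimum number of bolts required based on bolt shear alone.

A_b = π·27²/4 = 572.6 mm².
Per-bolt design strength φR_n = 0.75 × 469 × 572.6 × 1 / 1000 = 201.4 kN.
n ≥ 492 / 201.4 = 2.443 → use 3 bolts.

3 bolts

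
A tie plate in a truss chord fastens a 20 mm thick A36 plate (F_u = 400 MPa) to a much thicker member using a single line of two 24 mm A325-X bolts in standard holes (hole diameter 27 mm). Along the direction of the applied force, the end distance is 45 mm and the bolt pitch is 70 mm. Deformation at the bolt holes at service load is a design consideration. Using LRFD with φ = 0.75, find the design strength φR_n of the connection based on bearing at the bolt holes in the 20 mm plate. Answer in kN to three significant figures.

Per bolt r_n = 1.2 l_c t F_u ≤ 2.4 d t F_u; upper limit = 2.4 × 24 × 20 × 400 / 1000 = 460.8 kN.
Edge bolt: l_c = 45 − 27/2 = 31.5 mm → 1.2 × 31.5 × 20 × 400 / 1000 = 302.4 → r_n = 302.4 kN.
Interior bolts: l_c = 70 − 27 = 43 mm → 1.2 × 43 × 20 × 400 / 1000 = 412.8 → r_n = 412.8 kN.
R_n = 1 × 302.4 + 1 × 412.8 = 715.2 kN.
Design strength φR_n = 0.75 × 715.2 = 536 kN.

536 kN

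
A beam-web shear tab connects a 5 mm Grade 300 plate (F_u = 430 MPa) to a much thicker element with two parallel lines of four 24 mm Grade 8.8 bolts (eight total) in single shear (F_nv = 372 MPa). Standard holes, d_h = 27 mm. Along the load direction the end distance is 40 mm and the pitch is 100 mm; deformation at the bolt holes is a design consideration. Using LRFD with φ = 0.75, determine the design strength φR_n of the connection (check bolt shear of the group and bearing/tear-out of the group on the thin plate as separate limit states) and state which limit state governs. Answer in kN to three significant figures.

660 kN (bearing governs)

Bolt shear: A_b = π·24²/4 = 452.4 mm²; R_n = 372 × 452.4 × 8 × 1 / 1000 = 1346 kN → 0.75 × 1346 = 1010 kN.
Bearing (1.2 l_c t F_u ≤ 2.4 d t F_u): upper limit = 2.4·24·5·430 / 1000 = 123.8 kN.
  Edge l_c = 40 − 27/2 = 26.5 → r_n = 68.37 kN; interior l_c = 100 − 27 = 73 → r_n = 123.8 kN.
  R_n,bearing = 2·68.37 + 6·123.8 = 879.8 kN → 0.75 × 879.8 = 660 kN.
Bearing governs: 660 kN.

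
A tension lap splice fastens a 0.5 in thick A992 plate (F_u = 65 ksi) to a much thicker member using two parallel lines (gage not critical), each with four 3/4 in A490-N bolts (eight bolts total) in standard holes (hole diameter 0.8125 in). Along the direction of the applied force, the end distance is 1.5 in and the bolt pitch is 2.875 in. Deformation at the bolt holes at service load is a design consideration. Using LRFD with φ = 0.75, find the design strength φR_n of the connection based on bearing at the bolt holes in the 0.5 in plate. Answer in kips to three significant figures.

Per bolt r_n = 1.2 l_c t F_u ≤ 2.4 d t F_u; upper limit = 2.4 × 0.75 × 0.5 × 65 = 58.5 kips.
Edge bolt: l_c = 1.5 − 0.8125/2 = 1.094 in → 1.2 × 1.094 × 0.5 × 65 = 42.66 → r_n = 42.66 kips.
Interior bolts: l_c = 2.875 − 0.8125 = 2.062 in → 1.2 × 2.062 × 0.5 × 65 = 80.44 → r_n = 58.5 kips.
R_n = 2 × 42.66 + 6 × 58.5 = 436.3 kips.
Design strength φR_n = 0.75 × 436.3 = 327 kips.

327 kips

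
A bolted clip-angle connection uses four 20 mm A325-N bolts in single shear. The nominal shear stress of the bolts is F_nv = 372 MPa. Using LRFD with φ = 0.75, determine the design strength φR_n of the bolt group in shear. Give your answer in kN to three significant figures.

A_b = π × 20² / 4 = 314.2 mm².
R_n = F_nv · A_b · n · n_s = 372 × 314.2 × 4 × 1 / 1000 = 467.5 kN.
Design strength φR_n = 0.75 × 467.5 = 351 kN.

351 kN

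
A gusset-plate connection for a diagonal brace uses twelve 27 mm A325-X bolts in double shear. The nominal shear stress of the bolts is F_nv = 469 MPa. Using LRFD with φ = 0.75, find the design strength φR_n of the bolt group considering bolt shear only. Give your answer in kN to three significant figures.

4830 kN

A_b = π × 27² / 4 = 572.6 mm².
R_n = F_nv · A_b · n · n_s = 469 × 572.6 × 12 × 2 / 1000 = 6445 kN.
Design strength φR_n = 0.75 × 6445 = 4830 kN.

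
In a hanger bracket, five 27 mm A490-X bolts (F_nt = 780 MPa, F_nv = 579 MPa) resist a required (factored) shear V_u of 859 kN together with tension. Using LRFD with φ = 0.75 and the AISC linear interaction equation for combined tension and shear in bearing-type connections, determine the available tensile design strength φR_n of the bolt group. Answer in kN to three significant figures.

A_b = π·27²/4 = 572.6 mm²; f_rv = 859 × 1000 / (5 × 572.6) = 300.1 MPa.
F'_nt = 1.3 F_nt − (F_nt / φF_nv) f_rv = 1.3·780 − (780/(0.75·579))·300.1 = 475 MPa, capped at F_nt → F'_nt = 475 MPa.
R_n = F'_nt · A_b · n = 475 × 572.6 × 5 / 1000 = 1360 kN.
Design strength φR_n = 0.75 × 1360 = 1020 kN.

1020 kN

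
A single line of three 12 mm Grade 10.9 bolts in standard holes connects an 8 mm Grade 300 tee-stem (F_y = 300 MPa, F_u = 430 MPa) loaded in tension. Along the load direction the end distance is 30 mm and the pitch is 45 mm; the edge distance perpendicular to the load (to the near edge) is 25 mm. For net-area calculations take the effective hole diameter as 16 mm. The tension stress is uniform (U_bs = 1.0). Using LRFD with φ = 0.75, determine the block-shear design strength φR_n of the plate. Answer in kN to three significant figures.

Shear plane L_v = 30 + 2·45 = 120 mm; A_gv = 120 × 8 = 960 mm².
A_nv = (120 − 2.5·16) × 8 = 640 mm².
A_nt = (25 − 0.5·16) × 8 = 136 mm².
0.6 F_u A_nv = 165.1 kN; 0.6 F_y A_gv = 172.8 kN → shear rupture governs the shear term.
R_n = 165.1 + 1.0 × 430 × 136 / 1000 = 223.6 kN.
Design strength φR_n = 0.75 × 223.6 = 168 kN.

168 kN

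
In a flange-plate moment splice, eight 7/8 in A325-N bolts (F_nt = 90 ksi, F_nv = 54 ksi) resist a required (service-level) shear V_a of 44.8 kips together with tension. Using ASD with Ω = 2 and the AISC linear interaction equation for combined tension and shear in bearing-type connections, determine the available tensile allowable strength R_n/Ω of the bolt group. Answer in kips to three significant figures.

207 kips

A_b = π·0.875²/4 = 0.6013 in²; f_rv = 44.8 / (8 × 0.6013) = 9.313 ksi.
F'_nt = 1.3 F_nt − (Ω F_nt / F_nv) f_rv = 1.3·90 − (2·90/54)·9.313 = 85.96 ksi, capped at F_nt → F'_nt = 85.96 ksi.
R_n = F'_nt · A_b · n = 85.96 × 0.6013 × 8 = 413.5 kips.
Allowable strength R_n/Ω = 413.5 / 2 = 207 kips.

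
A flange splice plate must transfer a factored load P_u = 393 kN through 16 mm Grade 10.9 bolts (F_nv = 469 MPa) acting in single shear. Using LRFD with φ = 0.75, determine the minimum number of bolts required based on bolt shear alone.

6 bolts

A_b = π·16²/4 = 201.1 mm².
Per-bolt design strength φR_n = 0.75 × 469 × 201.1 × 1 / 1000 = 70.72 kN.
n ≥ 393 / 70.72 = 5.557 → use 6 bolts.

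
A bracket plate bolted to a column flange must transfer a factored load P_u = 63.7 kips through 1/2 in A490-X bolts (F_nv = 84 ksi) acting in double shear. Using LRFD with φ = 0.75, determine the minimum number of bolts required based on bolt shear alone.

A_b = π·0.5²/4 = 0.1963 in².
Per-bolt design strength φR_n = 0.75 × 84 × 0.1963 × 2 = 24.74 kips.
n ≥ 63.7 / 24.74 = 2.575 → use 3 bolts.

3 bolts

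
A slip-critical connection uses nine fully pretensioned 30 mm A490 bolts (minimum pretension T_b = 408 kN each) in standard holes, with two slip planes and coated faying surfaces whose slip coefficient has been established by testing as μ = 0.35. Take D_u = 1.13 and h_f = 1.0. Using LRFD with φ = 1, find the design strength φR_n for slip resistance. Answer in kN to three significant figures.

R_n = μ · D_u · h_f · T_b · n_s · n_b = 0.35 × 1.13 × 1.0 × 408 × 2 × 9 = 2905 kN.
Design strength φR_n = 1 × 2905 = 2900 kN.

2900 kN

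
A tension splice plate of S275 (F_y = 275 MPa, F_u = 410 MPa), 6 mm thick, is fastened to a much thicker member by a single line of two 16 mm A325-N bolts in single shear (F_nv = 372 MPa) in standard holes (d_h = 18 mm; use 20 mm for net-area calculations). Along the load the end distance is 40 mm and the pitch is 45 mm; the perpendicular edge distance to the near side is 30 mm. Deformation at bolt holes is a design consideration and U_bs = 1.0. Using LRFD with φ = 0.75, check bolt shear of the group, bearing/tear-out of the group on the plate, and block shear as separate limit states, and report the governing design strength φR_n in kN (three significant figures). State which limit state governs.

Bolt shear: A_b = π·16²/4 = 201.1 mm²; R_n = 372 × 201.1 × 2 × 1 / 1000 = 149.6 kN → 0.75 × 149.6 = 112 kN.
Bearing: edge l_c = 31, r_n = 91.51 kN; interior l_c = 27, r_n = 79.7 kN; R_n = 91.51 + 1·79.7 = 171.2 kN → 128 kN.
Block shear: A_gv = 510, A_nv = 330, A_nt = 120 mm²; R_n = min(0.6F_uA_nv, 0.6F_yA_gv) + U_bs·F_u·A_nt = 130.4 kN → 97.8 kN.
Block shear governs: 97.8 kN.

97.8 kN (block shear governs)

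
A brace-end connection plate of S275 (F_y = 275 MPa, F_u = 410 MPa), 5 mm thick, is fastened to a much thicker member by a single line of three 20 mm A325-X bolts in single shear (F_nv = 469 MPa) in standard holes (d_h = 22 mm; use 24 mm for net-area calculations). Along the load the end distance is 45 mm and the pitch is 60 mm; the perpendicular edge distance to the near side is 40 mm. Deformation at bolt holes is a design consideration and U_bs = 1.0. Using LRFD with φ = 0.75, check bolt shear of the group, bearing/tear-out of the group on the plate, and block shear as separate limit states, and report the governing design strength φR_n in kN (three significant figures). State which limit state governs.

Bolt shear: A_b = π·20²/4 = 314.2 mm²; R_n = 469 × 314.2 × 3 × 1 / 1000 = 442 kN → 0.75 × 442 = 332 kN.
Bearing: edge l_c = 34, r_n = 83.64 kN; interior l_c = 38, r_n = 93.48 kN; R_n = 83.64 + 2·93.48 = 270.6 kN → 203 kN.
Block shear: A_gv = 825, A_nv = 525, A_nt = 140 mm²; R_n = min(0.6F_uA_nv, 0.6F_yA_gv) + U_bs·F_u·A_nt = 186.6 kN → 140 kN.
Block shear governs: 140 kN.

140 kN (block shear governs)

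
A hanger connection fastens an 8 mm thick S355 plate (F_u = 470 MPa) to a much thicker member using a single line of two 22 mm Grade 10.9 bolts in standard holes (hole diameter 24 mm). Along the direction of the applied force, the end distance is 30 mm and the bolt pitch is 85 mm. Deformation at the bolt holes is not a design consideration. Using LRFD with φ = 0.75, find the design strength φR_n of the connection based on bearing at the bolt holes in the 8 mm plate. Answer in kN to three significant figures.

Per bolt r_n = 1.5 l_c t F_u ≤ 3.0 d t F_u; upper limit = 3.0 × 22 × 8 × 470 / 1000 = 248.2 kN.
Edge bolt: l_c = 30 − 24/2 = 18 mm → 1.5 × 18 × 8 × 470 / 1000 = 101.5 → r_n = 101.5 kN.
Interior bolts: l_c = 85 − 24 = 61 mm → 1.5 × 61 × 8 × 470 / 1000 = 344 → r_n = 248.2 kN.
R_n = 1 × 101.5 + 1 × 248.2 = 349.7 kN.
Design strength φR_n = 0.75 × 349.7 = 262 kN.

262 kN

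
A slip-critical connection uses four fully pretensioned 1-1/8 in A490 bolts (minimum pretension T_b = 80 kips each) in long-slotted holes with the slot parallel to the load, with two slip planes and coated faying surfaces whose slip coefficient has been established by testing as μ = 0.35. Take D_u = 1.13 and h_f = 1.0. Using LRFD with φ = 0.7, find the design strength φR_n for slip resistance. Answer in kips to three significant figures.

177 kips

R_n = μ · D_u · h_f · T_b · n_s · n_b = 0.35 × 1.13 × 1.0 × 80 × 2 × 4 = 253.1 kips.
Design strength φR_n = 0.7 × 253.1 = 177 kips.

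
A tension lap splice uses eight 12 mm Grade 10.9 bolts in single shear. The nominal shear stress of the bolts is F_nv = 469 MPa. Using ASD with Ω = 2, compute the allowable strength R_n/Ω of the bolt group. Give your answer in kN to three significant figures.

A_b = π × 12² / 4 = 113.1 mm².
R_n = F_nv · A_b · n · n_s = 469 × 113.1 × 8 × 1 / 1000 = 424.3 kN.
Allowable strength R_n/Ω = 424.3 / 2 = 212 kN.

212 kN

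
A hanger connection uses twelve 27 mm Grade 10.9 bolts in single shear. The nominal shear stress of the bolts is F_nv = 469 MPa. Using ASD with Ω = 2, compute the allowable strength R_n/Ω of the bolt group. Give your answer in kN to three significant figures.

A_b = π × 27² / 4 = 572.6 mm².
R_n = F_nv · A_b · n · n_s = 469 × 572.6 × 12 × 1 / 1000 = 3222 kN.
Allowable strength R_n/Ω = 3222 / 2 = 1610 kN.

1610 kN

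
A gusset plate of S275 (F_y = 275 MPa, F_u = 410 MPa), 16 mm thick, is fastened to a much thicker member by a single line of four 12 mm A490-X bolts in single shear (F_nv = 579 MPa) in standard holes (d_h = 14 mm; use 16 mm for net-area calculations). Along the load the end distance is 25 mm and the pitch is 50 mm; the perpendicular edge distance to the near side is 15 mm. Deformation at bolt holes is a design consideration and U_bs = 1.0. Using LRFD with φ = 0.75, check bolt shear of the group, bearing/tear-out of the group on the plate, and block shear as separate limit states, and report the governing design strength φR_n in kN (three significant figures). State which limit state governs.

Bolt shear: A_b = π·12²/4 = 113.1 mm²; R_n = 579 × 113.1 × 4 × 1 / 1000 = 261.9 kN → 0.75 × 261.9 = 196 kN.
Bearing: edge l_c = 18, r_n = 141.7 kN; interior l_c = 36, r_n = 188.9 kN; R_n = 141.7 + 3·188.9 = 708.5 kN → 531 kN.
Block shear: A_gv = 2800, A_nv = 1904, A_nt = 112 mm²; R_n = min(0.6F_uA_nv, 0.6F_yA_gv) + U_bs·F_u·A_nt = 507.9 kN → 381 kN.
Bolt shear governs: 196 kN.

196 kN (bolt shear governs)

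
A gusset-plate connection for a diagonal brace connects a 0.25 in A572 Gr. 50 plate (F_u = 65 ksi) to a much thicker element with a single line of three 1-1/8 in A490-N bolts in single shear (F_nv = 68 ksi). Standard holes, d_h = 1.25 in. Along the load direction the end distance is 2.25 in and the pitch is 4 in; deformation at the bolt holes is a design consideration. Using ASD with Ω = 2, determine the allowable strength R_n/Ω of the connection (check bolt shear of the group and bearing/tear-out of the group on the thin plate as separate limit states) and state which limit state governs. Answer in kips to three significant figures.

59.7 kips (bearing governs)

Bolt shear: A_b = π·1.125²/4 = 0.994 in²; R_n = 68 × 0.994 × 3 × 1 = 202.8 kips → 202.8 / 2 = 101 kips.
Bearing (1.2 l_c t F_u ≤ 2.4 d t F_u): upper limit = 2.4·1.125·0.25·65 = 43.87 kips.
  Edge l_c = 2.25 − 1.25/2 = 1.625 → r_n = 31.69 kips; interior l_c = 4 − 1.25 = 2.75 → r_n = 43.87 kips.
  R_n,bearing = 1·31.69 + 2·43.87 = 119.4 kips → 119.4 / 2 = 59.7 kips.
Bearing governs: 59.7 kips.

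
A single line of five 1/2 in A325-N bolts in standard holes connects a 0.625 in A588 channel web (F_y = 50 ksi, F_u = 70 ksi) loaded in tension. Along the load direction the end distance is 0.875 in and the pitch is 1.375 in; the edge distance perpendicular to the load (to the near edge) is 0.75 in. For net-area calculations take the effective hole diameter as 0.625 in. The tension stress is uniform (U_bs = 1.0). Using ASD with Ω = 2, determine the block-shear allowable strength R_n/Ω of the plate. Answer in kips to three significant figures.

56.3 kips

Shear plane L_v = 0.875 + 4·1.375 = 6.375 in; A_gv = 6.375 × 0.625 = 3.984 in².
A_nv = (6.375 − 4.5·0.625) × 0.625 = 2.227 in².
A_nt = (0.75 − 0.5·0.625) × 0.625 = 0.2734 in².
0.6 F_u A_nv = 93.52 kips; 0.6 F_y A_gv = 119.5 kips → shear rupture governs the shear term.
R_n = 93.52 + 1.0 × 70 × 0.2734 = 112.7 kips.
Allowable strength R_n/Ω = 112.7 / 2 = 56.3 kips.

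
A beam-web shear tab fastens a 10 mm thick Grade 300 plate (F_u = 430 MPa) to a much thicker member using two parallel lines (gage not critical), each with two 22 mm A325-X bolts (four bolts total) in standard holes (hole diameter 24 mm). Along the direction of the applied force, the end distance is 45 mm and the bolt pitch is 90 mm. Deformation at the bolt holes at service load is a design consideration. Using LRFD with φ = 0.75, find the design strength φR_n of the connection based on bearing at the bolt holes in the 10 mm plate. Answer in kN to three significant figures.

596 kN

Per bolt r_n = 1.2 l_c t F_u ≤ 2.4 d t F_u; upper limit = 2.4 × 22 × 10 × 430 / 1000 = 227 kN.
Edge bolt: l_c = 45 − 24/2 = 33 mm → 1.2 × 33 × 10 × 430 / 1000 = 170.3 → r_n = 170.3 kN.
Interior bolts: l_c = 90 − 24 = 66 mm → 1.2 × 66 × 10 × 430 / 1000 = 340.6 → r_n = 227 kN.
R_n = 2 × 170.3 + 2 × 227 = 794.6 kN.
Design strength φR_n = 0.75 × 794.6 = 596 kN.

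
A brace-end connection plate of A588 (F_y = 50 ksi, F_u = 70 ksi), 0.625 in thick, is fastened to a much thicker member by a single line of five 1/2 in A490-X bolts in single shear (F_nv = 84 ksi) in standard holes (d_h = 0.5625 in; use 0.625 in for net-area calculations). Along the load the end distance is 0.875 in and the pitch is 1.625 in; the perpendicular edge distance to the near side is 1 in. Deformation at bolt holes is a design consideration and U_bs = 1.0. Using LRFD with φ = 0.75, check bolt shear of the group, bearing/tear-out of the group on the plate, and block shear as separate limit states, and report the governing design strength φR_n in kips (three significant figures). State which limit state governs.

Bolt shear: A_b = π·0.5²/4 = 0.1963 in²; R_n = 84 × 0.1963 × 5 × 1 = 82.47 kips → 0.75 × 82.47 = 61.9 kips.
Bearing: edge l_c = 0.5938, r_n = 31.17 kips; interior l_c = 1.062, r_n = 52.5 kips; R_n = 31.17 + 4·52.5 = 241.2 kips → 181 kips.
Block shear: A_gv = 4.609, A_nv = 2.852, A_nt = 0.4297 in²; R_n = min(0.6F_uA_nv, 0.6F_yA_gv) + U_bs·F_u·A_nt = 149.8 kips → 112 kips.
Bolt shear governs: 61.9 kips.

61.9 kips (bolt shear governs)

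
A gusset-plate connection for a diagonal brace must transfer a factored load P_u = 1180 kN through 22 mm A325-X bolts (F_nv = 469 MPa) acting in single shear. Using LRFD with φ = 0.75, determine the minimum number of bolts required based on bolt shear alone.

9 bolts

A_b = π·22²/4 = 380.1 mm².
Per-bolt design strength φR_n = 0.75 × 469 × 380.1 × 1 / 1000 = 133.7 kN.
n ≥ 1180 / 133.7 = 8.825 → use 9 bolts.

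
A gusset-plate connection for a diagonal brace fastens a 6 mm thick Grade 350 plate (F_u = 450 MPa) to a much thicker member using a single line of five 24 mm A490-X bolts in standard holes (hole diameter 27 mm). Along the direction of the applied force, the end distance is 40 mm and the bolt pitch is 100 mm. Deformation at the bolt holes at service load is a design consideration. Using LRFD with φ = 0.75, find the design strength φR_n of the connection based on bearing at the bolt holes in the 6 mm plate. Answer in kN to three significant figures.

531 kN

Per bolt r_n = 1.2 l_c t F_u ≤ 2.4 d t F_u; upper limit = 2.4 × 24 × 6 × 450 / 1000 = 155.5 kN.
Edge bolt: l_c = 40 − 27/2 = 26.5 mm → 1.2 × 26.5 × 6 × 450 / 1000 = 85.86 → r_n = 85.86 kN.
Interior bolts: l_c = 100 − 27 = 73 mm → 1.2 × 73 × 6 × 450 / 1000 = 236.5 → r_n = 155.5 kN.
R_n = 1 × 85.86 + 4 × 155.5 = 707.9 kN.
Design strength φR_n = 0.75 × 707.9 = 531 kN.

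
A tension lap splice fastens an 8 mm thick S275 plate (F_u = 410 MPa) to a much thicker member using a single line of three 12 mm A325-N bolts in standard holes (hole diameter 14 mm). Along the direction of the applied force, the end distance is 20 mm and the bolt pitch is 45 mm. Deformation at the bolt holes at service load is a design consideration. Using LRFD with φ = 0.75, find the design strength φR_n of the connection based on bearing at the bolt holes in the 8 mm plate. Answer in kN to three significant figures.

Per bolt r_n = 1.2 l_c t F_u ≤ 2.4 d t F_u; upper limit = 2.4 × 12 × 8 × 410 / 1000 = 94.46 kN.
Edge bolt: l_c = 20 − 14/2 = 13 mm → 1.2 × 13 × 8 × 410 / 1000 = 51.17 → r_n = 51.17 kN.
Interior bolts: l_c = 45 − 14 = 31 mm → 1.2 × 31 × 8 × 410 / 1000 = 122 → r_n = 94.46 kN.
R_n = 1 × 51.17 + 2 × 94.46 = 240.1 kN.
Design strength φR_n = 0.75 × 240.1 = 180 kN.

180 kN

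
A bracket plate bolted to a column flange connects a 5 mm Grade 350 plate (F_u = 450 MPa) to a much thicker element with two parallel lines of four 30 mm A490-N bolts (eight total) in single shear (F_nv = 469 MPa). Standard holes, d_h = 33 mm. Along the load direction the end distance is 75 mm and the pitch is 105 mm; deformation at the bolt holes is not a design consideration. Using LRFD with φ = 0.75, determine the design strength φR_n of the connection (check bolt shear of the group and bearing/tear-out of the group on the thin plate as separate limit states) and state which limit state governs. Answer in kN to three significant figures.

1210 kN (bearing governs)

Bolt shear: A_b = π·30²/4 = 706.9 mm²; R_n = 469 × 706.9 × 8 × 1 / 1000 = 2652 kN → 0.75 × 2652 = 1990 kN.
Bearing (1.5 l_c t F_u ≤ 3.0 d t F_u): upper limit = 3.0·30·5·450 / 1000 = 202.5 kN.
  Edge l_c = 75 − 33/2 = 58.5 → r_n = 197.4 kN; interior l_c = 105 − 33 = 72 → r_n = 202.5 kN.
  R_n,bearing = 2·197.4 + 6·202.5 = 1610 kN → 0.75 × 1610 = 1210 kN.
Bearing governs: 1210 kN.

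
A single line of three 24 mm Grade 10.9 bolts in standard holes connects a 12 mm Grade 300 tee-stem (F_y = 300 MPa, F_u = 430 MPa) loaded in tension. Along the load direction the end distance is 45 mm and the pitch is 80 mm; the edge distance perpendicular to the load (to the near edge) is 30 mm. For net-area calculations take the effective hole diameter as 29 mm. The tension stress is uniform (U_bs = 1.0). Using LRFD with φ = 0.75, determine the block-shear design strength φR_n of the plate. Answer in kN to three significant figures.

Shear plane L_v = 45 + 2·80 = 205 mm; A_gv = 205 × 12 = 2460 mm².
A_nv = (205 − 2.5·29) × 12 = 1590 mm².
A_nt = (30 − 0.5·29) × 12 = 186 mm².
0.6 F_u A_nv = 410.2 kN; 0.6 F_y A_gv = 442.8 kN → shear rupture governs the shear term.
R_n = 410.2 + 1.0 × 430 × 186 / 1000 = 490.2 kN.
Design strength φR_n = 0.75 × 490.2 = 368 kN.

368 kN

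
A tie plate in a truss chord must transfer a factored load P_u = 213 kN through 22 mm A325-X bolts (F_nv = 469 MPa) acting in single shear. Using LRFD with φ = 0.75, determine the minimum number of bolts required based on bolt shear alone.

A_b = π·22²/4 = 380.1 mm².
Per-bolt design strength φR_n = 0.75 × 469 × 380.1 × 1 / 1000 = 133.7 kN.
n ≥ 213 / 133.7 = 1.593 → use 2 bolts.

2 bolts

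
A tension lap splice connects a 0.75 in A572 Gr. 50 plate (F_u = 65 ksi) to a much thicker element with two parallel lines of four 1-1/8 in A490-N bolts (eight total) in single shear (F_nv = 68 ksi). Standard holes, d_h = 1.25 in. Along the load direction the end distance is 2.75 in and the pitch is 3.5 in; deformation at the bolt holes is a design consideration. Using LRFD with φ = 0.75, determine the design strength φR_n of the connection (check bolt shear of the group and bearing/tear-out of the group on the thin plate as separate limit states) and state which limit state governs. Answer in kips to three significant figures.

Bolt shear: A_b = π·1.125²/4 = 0.994 in²; R_n = 68 × 0.994 × 8 × 1 = 540.7 kips → 0.75 × 540.7 = 406 kips.
Bearing (1.2 l_c t F_u ≤ 2.4 d t F_u): upper limit = 2.4·1.125·0.75·65 = 131.6 kips.
  Edge l_c = 2.75 − 1.25/2 = 2.125 → r_n = 124.3 kips; interior l_c = 3.5 − 1.25 = 2.25 → r_n = 131.6 kips.
  R_n,bearing = 2·124.3 + 6·131.6 = 1038 kips → 0.75 × 1038 = 779 kips.
Bolt shear governs: 406 kips.

406 kips (bolt shear governs)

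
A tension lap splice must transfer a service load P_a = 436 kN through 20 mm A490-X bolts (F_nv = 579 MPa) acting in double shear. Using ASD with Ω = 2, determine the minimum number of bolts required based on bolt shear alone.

A_b = π·20²/4 = 314.2 mm².
Per-bolt allowable strength R_n/Ω = 579 × 314.2 × 2 / 1000 / 2 = 181.9 kN.
n ≥ 436 / 181.9 = 2.397 → use 3 bolts.

3 bolts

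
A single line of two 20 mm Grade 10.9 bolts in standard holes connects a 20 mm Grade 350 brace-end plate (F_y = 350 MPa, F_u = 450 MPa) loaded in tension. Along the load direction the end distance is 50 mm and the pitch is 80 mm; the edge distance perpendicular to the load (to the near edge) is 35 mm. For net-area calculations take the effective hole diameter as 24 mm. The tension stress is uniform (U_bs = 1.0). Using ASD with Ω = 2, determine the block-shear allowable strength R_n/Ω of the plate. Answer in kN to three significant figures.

Shear plane L_v = 50 + 1·80 = 130 mm; A_gv = 130 × 20 = 2600 mm².
A_nv = (130 − 1.5·24) × 20 = 1880 mm².
A_nt = (35 − 0.5·24) × 20 = 460 mm².
0.6 F_u A_nv = 507.6 kN; 0.6 F_y A_gv = 546 kN → shear rupture governs the shear term.
R_n = 507.6 + 1.0 × 450 × 460 / 1000 = 714.6 kN.
Allowable strength R_n/Ω = 714.6 / 2 = 357 kN.

357 kN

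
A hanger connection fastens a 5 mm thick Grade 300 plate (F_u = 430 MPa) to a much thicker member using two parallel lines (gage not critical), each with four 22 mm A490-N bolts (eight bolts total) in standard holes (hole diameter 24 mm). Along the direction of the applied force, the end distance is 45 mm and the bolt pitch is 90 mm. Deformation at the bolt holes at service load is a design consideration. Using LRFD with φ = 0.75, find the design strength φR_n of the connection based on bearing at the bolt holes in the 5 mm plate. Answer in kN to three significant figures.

639 kN

Per bolt r_n = 1.2 l_c t F_u ≤ 2.4 d t F_u; upper limit = 2.4 × 22 × 5 × 430 / 1000 = 113.5 kN.
Edge bolt: l_c = 45 − 24/2 = 33 mm → 1.2 × 33 × 5 × 430 / 1000 = 85.14 → r_n = 85.14 kN.
Interior bolts: l_c = 90 − 24 = 66 mm → 1.2 × 66 × 5 × 430 / 1000 = 170.3 → r_n = 113.5 kN.
R_n = 2 × 85.14 + 6 × 113.5 = 851.4 kN.
Design strength φR_n = 0.75 × 851.4 = 639 kN.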